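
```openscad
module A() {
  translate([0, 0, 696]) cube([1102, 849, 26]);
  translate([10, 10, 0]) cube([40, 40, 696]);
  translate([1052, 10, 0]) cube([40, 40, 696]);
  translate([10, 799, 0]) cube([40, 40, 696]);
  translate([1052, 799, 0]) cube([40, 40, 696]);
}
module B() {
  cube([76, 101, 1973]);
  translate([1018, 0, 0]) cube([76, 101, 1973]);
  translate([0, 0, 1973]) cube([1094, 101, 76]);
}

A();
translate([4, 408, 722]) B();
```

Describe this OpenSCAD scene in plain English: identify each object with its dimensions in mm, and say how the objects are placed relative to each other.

A is a rectangular dining table. The top is 1102×849×26 mm with its upper surface at z = 722 mm. It stands on four 40×40 mm square legs, each inset 10 mm from the nearest pair of top edges, running from the floor to the underside of the top.

B is a rectangular door frame: two vertical jambs of 76×101 mm section, 1973 mm tall, with a clear opening 942 mm wide between their inner faces. A header 76 mm tall and 101 mm deep lies on top of the jambs and spans the full outside width.

The door frame is on top of the table.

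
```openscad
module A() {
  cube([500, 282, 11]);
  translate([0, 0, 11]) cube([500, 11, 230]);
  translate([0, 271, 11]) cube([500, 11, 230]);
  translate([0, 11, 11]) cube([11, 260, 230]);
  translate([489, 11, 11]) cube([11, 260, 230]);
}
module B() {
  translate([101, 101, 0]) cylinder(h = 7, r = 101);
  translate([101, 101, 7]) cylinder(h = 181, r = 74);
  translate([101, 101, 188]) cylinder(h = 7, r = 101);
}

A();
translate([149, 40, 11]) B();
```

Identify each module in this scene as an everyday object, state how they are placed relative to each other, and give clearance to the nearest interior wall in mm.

A is an open box. B is a spool. The spool sits inside the open box, centred. The clearance to the nearest interior wall is 29 mm.

Clearances: x = 138, y = 29; minimum 29 mm.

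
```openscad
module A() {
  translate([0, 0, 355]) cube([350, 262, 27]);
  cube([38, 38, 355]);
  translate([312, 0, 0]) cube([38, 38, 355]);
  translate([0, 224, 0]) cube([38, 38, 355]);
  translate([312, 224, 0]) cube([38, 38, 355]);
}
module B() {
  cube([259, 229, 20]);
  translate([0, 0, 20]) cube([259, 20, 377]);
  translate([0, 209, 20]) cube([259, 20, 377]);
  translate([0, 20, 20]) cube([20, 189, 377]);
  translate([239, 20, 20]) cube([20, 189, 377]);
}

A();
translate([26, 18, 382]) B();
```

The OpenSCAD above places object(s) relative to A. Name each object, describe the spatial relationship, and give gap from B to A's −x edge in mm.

A is a stool. B is an open box. The open box is on top of the stool. The gap from the open box to the stool's −x edge is 26 mm.

The open box's min-x is at 26; the stool's min-x is 0; gap = 26 mm.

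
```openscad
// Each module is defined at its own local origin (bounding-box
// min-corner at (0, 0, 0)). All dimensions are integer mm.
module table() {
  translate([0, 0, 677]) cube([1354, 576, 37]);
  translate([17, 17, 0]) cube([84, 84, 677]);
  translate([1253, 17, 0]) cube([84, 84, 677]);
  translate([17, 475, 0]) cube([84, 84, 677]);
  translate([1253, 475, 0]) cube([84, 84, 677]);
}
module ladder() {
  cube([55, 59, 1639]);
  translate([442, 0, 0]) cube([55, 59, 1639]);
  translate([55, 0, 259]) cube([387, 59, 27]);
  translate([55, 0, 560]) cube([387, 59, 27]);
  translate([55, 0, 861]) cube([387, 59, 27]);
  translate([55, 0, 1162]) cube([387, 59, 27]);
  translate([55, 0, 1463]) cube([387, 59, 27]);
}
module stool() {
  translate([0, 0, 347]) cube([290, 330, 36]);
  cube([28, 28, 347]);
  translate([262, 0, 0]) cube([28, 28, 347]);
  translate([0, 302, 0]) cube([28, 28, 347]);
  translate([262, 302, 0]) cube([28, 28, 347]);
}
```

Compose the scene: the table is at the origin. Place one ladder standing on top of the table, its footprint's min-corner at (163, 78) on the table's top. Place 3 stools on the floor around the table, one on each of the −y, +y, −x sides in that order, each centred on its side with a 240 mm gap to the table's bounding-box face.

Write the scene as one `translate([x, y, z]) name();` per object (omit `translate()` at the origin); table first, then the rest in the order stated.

table();
translate([163, 78, 714]) ladder();
translate([532, -570, 0]) stool();
translate([532, 816, 0]) stool();
translate([-530, 123, 0]) stool();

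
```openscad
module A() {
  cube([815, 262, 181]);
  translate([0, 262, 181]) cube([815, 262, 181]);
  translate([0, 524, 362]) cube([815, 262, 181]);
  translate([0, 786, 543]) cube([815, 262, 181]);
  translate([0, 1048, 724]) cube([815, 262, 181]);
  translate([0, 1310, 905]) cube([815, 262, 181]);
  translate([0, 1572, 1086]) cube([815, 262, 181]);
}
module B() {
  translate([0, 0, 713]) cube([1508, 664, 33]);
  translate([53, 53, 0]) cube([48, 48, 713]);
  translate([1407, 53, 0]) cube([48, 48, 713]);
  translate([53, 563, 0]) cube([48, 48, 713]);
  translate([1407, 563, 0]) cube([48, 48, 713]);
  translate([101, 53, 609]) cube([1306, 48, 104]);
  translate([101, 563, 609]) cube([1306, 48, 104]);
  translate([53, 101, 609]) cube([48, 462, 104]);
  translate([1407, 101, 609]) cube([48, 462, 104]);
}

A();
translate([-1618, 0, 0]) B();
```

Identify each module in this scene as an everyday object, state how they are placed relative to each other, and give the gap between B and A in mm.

A is a staircase. B is a table. The table is on the floor beside the staircase on its −x side. The gap between the table and the staircase is 110 mm.

The table's nearest face is 110 mm from the staircase's −x face.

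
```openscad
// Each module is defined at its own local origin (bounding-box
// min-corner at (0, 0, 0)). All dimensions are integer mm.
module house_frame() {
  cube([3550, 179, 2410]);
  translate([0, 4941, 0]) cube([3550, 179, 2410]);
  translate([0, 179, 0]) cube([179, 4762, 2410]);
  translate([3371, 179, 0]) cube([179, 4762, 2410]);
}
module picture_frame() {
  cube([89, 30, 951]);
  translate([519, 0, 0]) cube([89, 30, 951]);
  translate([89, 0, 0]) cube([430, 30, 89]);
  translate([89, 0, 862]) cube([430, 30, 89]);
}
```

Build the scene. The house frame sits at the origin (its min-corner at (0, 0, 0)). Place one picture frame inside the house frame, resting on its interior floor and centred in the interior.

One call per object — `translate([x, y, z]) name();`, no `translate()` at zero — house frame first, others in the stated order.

house_frame();
translate([1471, 2545, 0]) picture_frame();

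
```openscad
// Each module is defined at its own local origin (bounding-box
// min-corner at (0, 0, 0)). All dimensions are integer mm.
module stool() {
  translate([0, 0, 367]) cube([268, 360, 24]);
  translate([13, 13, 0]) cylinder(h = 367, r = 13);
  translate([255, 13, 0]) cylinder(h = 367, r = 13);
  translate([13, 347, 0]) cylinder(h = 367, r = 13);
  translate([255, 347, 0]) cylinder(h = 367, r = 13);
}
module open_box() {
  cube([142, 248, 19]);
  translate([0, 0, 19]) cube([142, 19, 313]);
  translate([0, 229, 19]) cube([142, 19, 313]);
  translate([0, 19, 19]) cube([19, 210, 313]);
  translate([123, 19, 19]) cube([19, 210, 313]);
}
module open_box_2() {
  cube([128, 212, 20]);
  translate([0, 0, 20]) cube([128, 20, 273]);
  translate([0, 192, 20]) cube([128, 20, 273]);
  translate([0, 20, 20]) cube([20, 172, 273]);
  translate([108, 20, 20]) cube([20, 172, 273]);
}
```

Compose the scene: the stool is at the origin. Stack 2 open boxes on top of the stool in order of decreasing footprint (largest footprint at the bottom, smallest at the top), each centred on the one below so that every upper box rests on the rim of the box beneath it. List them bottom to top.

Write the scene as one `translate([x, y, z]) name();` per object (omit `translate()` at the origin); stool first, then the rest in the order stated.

stool();
translate([63, 56, 391]) open_box();
translate([70, 74, 723]) open_box_2();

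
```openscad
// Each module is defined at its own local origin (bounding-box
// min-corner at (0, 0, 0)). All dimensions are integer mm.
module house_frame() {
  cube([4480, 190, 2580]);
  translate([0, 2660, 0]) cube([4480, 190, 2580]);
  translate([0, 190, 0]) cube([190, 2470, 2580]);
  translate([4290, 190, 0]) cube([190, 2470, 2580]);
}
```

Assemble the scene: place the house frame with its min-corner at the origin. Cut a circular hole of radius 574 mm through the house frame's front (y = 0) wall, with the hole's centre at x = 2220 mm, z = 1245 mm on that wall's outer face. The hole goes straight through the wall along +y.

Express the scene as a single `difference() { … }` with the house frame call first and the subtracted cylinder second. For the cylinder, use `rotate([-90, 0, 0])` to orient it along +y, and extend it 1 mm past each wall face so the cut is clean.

difference() {
  house_frame();
  translate([2220, -1, 1245]) rotate([-90, 0, 0]) cylinder(h = 192, r = 574);
}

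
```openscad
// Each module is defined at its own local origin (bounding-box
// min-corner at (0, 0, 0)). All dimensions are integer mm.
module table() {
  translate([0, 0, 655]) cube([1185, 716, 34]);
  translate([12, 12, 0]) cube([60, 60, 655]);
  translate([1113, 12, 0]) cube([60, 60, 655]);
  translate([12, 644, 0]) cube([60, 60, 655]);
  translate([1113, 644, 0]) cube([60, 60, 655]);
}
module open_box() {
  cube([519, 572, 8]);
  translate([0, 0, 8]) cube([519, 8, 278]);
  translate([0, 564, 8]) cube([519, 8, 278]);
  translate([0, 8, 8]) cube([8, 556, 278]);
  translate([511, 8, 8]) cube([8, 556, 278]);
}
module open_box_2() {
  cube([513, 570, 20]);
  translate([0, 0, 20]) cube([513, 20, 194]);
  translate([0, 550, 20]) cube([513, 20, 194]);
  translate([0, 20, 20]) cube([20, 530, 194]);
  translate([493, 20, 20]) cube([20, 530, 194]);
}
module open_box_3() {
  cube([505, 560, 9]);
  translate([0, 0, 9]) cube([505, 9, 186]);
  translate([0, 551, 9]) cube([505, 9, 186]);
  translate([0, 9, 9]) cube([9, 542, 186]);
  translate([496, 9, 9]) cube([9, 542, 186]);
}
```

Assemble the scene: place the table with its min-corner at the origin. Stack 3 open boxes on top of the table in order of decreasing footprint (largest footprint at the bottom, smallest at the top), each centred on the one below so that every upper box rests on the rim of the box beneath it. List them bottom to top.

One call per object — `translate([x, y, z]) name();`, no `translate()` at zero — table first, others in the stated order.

table();
translate([333, 72, 689]) open_box();
translate([336, 73, 975]) open_box_2();
translate([340, 78, 1189]) open_box_3();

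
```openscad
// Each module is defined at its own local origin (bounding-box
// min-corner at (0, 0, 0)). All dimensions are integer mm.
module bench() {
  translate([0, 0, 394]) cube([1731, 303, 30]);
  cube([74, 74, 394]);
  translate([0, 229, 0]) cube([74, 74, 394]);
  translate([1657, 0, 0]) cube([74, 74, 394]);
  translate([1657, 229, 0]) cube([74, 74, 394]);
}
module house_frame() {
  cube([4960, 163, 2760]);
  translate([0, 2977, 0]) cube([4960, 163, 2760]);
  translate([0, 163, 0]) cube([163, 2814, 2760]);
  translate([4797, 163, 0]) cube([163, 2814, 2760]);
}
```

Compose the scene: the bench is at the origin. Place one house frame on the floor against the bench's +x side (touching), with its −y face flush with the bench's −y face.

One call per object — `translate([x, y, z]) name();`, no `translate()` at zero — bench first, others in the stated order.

bench();
translate([1731, 0, 0]) house_frame();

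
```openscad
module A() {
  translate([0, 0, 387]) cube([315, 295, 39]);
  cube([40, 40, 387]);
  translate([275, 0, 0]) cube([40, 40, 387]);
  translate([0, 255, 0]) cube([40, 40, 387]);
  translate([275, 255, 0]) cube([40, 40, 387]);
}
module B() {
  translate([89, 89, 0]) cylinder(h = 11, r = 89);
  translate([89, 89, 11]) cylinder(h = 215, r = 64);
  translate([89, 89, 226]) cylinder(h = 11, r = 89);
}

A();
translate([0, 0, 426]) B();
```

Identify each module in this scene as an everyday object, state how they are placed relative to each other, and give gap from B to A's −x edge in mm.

A is a stool. B is a spool. The spool is on top of the stool. The gap from the spool to the stool's −x edge is 0 mm.

The spool's min-x is at 0; the stool's min-x is 0; gap = 0 mm.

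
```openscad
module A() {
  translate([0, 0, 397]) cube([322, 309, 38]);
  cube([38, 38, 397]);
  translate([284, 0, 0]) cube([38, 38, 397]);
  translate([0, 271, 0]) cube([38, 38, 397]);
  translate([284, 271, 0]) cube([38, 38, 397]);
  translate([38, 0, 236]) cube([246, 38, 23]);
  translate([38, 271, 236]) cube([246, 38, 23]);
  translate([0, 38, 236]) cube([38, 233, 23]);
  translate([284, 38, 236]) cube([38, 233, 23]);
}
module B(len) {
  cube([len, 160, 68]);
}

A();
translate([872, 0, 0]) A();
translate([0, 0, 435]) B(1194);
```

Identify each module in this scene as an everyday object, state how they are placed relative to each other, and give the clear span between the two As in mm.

Second stool starts at x = 872; first ends at x = 322; clear span = 872 − 322 = 550 mm.

A is a stool. B is a beam. A beam spans the tops of two stools. The clear span between the two stools is 550 mm.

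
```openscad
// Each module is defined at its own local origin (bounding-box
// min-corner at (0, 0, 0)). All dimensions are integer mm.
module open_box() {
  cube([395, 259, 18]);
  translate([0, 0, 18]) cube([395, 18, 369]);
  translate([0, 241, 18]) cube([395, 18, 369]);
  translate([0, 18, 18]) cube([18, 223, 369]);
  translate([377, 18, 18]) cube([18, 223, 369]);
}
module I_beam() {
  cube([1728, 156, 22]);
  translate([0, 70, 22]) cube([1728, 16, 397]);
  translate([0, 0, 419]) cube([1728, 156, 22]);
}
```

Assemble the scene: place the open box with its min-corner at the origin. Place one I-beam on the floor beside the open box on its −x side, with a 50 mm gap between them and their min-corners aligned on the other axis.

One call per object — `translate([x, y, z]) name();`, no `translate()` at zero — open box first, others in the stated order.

open_box();
translate([-1778, 0, 0]) I_beam();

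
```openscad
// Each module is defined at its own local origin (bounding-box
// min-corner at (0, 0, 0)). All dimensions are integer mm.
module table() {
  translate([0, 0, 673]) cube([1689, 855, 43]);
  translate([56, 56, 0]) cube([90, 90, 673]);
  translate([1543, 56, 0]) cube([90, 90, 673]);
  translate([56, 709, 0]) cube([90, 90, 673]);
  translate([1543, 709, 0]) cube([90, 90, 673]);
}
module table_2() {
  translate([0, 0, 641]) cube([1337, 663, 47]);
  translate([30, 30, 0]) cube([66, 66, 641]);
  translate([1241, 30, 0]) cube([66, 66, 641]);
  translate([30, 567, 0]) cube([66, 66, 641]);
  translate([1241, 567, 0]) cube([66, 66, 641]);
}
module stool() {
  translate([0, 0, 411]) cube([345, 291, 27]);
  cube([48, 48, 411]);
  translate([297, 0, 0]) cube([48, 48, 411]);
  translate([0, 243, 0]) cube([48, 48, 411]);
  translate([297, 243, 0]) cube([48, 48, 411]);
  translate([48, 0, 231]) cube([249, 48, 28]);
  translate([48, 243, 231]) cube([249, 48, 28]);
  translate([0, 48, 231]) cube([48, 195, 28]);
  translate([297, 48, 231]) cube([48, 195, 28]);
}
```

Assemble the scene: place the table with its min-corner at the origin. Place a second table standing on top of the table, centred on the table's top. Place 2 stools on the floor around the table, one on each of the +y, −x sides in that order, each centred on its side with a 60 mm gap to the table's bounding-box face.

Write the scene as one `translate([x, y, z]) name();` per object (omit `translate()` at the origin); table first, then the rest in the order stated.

table();
translate([176, 96, 716]) table_2();
translate([672, 915, 0]) stool();
translate([-405, 282, 0]) stool();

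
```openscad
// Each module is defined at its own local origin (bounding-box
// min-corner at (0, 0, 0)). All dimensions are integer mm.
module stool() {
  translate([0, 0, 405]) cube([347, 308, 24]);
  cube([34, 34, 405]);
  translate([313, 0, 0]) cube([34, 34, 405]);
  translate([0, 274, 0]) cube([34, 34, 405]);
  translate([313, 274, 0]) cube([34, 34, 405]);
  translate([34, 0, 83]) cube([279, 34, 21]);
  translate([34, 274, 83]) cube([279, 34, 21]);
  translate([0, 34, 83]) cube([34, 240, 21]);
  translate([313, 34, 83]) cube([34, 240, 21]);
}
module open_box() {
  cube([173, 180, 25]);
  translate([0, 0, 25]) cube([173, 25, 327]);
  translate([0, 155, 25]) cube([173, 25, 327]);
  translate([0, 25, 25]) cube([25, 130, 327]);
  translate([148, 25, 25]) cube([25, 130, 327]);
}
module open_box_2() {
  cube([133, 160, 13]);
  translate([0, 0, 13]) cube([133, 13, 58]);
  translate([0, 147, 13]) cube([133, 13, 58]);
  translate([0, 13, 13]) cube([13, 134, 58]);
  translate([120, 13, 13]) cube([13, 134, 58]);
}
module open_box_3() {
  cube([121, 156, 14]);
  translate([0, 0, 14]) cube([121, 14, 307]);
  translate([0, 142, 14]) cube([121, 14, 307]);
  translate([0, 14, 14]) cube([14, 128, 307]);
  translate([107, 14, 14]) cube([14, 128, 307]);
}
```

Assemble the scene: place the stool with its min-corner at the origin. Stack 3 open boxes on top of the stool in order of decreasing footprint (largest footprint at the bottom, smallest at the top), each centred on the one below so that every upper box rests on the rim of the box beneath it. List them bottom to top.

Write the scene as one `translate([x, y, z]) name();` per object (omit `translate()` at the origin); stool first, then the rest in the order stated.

stool();
translate([87, 64, 429]) open_box();
translate([107, 74, 781]) open_box_2();
translate([113, 76, 852]) open_box_3();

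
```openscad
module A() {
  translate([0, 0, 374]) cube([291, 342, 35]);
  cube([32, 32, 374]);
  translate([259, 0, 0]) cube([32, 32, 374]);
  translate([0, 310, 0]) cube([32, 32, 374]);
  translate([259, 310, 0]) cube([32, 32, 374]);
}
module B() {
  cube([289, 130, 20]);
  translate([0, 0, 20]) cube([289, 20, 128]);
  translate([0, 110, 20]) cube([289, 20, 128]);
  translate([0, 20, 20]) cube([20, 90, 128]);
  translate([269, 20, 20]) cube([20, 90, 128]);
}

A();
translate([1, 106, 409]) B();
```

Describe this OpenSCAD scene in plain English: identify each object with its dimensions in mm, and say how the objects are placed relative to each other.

A is a four-legged stool. The seat is a 291×342×35 mm slab whose top surface is at z = 409 mm; four square legs, each 32×32 mm in cross-section, run from the floor (z = 0) to the underside of the seat, each flush with a corner of the seat.

B is an open storage box with external size 289×130×148 mm and wall thickness 20 mm (the base is also 20 mm thick). The base covers the whole footprint; the four walls stand on the base, with the y-facing walls full-width and the x-facing walls fitting between their inner faces.

The open box is on top of the stool, centred.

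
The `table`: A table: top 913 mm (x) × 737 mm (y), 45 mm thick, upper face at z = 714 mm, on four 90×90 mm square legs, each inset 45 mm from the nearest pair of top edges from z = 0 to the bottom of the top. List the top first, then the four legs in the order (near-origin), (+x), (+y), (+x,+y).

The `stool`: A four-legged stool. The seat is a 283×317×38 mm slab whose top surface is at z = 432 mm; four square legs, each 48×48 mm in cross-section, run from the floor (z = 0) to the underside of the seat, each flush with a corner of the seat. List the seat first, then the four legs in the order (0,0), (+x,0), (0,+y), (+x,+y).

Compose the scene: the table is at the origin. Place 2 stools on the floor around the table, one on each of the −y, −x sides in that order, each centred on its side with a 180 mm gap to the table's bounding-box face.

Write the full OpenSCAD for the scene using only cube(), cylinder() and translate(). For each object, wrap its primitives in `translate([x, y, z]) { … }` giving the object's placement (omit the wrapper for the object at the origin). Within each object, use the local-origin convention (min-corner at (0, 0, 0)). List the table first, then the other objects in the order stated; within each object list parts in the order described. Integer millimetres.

translate([0, 0, 669]) cube([913, 737, 45]);
translate([45, 45, 0]) cube([90, 90, 669]);
translate([778, 45, 0]) cube([90, 90, 669]);
translate([45, 602, 0]) cube([90, 90, 669]);
translate([778, 602, 0]) cube([90, 90, 669]);
translate([315, -497, 0]) {
  translate([0, 0, 394]) cube([283, 317, 38]);
  cube([48, 48, 394]);
  translate([235, 0, 0]) cube([48, 48, 394]);
  translate([0, 269, 0]) cube([48, 48, 394]);
  translate([235, 269, 0]) cube([48, 48, 394]);
}
translate([-463, 210, 0]) {
  translate([0, 0, 394]) cube([283, 317, 38]);
  cube([48, 48, 394]);
  translate([235, 0, 0]) cube([48, 48, 394]);
  translate([0, 269, 0]) cube([48, 48, 394]);
  translate([235, 269, 0]) cube([48, 48, 394]);
}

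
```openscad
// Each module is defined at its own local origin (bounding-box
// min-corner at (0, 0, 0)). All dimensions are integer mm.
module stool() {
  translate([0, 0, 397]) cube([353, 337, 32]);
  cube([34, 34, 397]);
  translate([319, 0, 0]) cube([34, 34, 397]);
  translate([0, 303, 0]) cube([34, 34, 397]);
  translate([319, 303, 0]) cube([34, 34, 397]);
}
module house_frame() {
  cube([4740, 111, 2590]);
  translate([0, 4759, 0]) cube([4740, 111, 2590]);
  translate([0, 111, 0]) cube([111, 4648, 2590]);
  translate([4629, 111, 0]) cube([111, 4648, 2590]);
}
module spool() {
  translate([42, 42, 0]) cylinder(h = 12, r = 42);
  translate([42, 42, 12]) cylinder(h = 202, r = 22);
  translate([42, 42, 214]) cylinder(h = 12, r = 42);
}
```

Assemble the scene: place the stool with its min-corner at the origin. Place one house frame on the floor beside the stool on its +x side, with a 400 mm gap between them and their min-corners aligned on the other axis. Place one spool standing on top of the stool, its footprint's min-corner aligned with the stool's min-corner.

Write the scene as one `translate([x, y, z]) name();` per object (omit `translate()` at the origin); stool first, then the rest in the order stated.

stool();
translate([753, 0, 0]) house_frame();
translate([0, 0, 429]) spool();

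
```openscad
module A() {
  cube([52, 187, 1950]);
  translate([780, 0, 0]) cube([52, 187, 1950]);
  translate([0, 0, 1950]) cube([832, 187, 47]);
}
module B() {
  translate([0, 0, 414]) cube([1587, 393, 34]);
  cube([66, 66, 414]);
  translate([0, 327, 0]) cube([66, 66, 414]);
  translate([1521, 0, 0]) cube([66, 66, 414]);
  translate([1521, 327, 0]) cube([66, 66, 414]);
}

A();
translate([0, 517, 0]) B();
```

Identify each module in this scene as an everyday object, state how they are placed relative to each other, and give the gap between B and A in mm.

A is a door frame. B is a bench. The bench is on the floor beside the door frame on its +y side. The gap between the bench and the door frame is 330 mm.

The bench's nearest face is 330 mm from the door frame's +y face.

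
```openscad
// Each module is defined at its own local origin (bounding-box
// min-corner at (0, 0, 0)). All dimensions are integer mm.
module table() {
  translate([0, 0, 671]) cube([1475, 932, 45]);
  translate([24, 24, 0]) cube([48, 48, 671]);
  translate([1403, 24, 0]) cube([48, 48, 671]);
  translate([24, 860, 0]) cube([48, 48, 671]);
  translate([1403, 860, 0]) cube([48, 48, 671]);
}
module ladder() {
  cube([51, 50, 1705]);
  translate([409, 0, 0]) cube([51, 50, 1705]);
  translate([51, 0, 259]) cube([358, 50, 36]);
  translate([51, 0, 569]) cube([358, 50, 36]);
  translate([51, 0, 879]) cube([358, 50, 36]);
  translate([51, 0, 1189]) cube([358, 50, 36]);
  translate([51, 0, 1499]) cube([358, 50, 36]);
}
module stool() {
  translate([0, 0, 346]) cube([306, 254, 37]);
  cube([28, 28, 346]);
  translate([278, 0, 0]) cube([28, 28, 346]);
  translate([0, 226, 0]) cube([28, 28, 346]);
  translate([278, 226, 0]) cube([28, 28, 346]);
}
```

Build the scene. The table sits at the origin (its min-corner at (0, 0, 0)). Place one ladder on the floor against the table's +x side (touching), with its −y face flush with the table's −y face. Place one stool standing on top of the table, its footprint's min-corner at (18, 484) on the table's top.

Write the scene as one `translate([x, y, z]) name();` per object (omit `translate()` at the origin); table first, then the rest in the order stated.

table();
translate([1475, 0, 0]) ladder();
translate([18, 484, 716]) stool();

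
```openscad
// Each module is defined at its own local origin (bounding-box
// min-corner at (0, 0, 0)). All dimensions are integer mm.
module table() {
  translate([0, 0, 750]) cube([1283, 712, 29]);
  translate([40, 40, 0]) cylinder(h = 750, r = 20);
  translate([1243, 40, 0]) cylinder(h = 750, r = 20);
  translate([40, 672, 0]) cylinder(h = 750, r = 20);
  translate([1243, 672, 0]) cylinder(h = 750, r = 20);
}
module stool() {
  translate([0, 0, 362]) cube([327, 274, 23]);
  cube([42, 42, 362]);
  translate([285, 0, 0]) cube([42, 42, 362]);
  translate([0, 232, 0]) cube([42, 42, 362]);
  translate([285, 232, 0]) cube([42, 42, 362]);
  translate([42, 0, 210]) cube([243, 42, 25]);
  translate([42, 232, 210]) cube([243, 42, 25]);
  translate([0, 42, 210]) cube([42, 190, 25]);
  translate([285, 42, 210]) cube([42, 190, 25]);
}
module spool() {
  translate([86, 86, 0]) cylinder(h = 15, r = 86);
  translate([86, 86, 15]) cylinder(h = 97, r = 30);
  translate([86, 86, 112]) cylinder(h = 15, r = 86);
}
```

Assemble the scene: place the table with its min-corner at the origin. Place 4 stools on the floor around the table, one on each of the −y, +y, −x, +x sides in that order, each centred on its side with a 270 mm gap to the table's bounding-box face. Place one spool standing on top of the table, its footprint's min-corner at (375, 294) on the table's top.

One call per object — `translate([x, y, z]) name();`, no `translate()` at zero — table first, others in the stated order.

table();
translate([478, -544, 0]) stool();
translate([478, 982, 0]) stool();
translate([-597, 219, 0]) stool();
translate([1553, 219, 0]) stool();
translate([375, 294, 779]) spool();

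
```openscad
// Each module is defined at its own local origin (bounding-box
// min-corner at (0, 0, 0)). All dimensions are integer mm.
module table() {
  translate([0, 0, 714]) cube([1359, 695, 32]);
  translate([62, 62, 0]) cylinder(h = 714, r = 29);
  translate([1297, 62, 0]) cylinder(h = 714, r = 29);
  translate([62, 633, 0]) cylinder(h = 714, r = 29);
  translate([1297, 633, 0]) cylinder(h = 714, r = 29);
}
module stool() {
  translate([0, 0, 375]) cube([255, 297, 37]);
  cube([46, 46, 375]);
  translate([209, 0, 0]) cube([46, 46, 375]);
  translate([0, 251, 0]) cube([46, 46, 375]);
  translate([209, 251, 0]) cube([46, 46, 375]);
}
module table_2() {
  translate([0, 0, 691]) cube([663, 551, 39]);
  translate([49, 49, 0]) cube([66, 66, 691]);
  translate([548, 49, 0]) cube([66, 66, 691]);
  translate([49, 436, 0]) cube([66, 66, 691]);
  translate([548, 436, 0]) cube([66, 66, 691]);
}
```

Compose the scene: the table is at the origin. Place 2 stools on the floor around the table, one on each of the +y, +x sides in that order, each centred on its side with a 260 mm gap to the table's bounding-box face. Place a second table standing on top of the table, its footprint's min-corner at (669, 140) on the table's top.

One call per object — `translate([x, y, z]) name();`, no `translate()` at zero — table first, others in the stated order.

table();
translate([552, 955, 0]) stool();
translate([1619, 199, 0]) stool();
translate([669, 140, 746]) table_2();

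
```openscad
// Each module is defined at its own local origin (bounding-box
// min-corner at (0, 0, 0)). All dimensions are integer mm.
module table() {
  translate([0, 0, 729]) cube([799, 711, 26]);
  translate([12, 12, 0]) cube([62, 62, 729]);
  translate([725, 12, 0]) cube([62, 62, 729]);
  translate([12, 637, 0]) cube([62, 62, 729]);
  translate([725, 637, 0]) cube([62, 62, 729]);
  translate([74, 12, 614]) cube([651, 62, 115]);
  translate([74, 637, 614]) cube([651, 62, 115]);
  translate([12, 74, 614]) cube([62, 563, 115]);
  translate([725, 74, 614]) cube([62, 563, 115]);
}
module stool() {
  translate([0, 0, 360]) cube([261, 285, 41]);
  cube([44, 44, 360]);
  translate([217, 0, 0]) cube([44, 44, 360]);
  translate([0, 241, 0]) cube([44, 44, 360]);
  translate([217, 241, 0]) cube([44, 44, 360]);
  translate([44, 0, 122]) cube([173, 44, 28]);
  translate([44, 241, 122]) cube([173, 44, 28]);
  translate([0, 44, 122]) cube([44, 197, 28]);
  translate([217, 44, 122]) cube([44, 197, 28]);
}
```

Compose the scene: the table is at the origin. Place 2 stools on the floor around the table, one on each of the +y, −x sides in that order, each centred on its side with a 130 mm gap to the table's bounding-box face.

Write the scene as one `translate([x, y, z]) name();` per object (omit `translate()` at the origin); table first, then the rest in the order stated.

table();
translate([269, 841, 0]) stool();
translate([-391, 213, 0]) stool();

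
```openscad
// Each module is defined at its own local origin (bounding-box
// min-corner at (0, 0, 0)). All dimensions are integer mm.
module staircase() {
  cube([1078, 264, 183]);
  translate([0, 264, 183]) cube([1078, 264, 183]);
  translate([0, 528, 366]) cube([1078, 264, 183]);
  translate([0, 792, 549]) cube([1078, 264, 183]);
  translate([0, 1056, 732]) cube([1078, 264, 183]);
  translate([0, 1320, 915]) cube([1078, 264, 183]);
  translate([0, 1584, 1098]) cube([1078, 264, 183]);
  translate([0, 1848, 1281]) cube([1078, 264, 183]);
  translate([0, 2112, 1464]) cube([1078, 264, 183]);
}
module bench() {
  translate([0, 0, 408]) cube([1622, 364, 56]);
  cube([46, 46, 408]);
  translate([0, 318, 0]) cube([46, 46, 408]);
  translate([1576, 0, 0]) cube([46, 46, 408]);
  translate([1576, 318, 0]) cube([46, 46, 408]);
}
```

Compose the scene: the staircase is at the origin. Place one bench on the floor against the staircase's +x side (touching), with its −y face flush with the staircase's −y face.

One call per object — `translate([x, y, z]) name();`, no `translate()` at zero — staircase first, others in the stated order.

staircase();
translate([1078, 0, 0]) bench();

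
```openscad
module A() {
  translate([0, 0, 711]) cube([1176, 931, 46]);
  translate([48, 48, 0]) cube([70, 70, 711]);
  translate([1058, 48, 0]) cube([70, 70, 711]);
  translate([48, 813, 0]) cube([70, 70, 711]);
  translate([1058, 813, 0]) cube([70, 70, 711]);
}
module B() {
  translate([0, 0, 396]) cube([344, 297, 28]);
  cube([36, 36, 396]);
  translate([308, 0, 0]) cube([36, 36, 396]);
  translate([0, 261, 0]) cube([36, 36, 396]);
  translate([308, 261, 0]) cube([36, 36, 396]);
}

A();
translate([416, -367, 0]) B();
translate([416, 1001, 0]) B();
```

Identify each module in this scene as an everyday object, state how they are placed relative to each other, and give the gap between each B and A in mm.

Each stool's nearest face is 70 mm from the table's bounding box.

A is a table. B is a stool. Two stools sit around the table at the −y, +y sides. The gap between each stool and the table is 70 mm.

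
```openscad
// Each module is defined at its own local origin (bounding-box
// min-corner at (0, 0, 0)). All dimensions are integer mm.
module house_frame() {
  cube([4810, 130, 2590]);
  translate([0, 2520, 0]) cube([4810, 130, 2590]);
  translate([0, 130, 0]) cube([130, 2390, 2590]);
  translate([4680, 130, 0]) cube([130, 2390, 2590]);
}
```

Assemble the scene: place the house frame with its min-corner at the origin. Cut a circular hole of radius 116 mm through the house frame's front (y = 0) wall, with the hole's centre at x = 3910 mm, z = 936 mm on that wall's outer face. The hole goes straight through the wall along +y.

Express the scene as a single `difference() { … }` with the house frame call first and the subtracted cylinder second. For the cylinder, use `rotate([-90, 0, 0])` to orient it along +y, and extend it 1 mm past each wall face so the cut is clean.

difference() {
  house_frame();
  translate([3910, -1, 936]) rotate([-90, 0, 0]) cylinder(h = 132, r = 116);
}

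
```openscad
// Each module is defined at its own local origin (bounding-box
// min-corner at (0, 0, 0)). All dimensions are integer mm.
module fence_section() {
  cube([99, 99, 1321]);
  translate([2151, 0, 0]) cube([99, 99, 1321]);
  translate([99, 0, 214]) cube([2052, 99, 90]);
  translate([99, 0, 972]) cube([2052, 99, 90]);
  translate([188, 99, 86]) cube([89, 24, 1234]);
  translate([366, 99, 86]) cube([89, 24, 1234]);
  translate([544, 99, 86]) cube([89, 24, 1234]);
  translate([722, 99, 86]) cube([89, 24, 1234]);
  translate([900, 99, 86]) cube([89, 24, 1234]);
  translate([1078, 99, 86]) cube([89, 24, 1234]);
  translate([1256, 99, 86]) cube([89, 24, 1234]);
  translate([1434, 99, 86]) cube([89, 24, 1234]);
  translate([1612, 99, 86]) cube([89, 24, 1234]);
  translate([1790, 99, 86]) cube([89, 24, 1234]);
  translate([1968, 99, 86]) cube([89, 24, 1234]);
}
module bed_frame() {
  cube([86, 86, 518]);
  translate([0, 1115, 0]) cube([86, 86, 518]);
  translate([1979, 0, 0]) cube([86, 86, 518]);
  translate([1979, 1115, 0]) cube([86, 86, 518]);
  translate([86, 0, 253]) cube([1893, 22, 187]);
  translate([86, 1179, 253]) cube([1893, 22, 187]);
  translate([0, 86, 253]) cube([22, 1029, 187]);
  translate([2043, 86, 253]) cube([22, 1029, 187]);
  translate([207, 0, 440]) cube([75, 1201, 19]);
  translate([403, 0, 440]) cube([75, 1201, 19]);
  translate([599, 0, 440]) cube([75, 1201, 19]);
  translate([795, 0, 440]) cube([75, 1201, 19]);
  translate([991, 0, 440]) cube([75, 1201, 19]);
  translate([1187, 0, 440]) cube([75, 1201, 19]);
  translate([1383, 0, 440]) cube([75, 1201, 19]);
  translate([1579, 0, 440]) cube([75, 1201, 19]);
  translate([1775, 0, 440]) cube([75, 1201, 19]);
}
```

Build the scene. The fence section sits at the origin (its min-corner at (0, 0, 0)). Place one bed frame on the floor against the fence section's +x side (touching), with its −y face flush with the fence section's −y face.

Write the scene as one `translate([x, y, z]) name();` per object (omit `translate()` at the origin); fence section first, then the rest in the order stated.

fence_section();
translate([2250, 0, 0]) bed_frame();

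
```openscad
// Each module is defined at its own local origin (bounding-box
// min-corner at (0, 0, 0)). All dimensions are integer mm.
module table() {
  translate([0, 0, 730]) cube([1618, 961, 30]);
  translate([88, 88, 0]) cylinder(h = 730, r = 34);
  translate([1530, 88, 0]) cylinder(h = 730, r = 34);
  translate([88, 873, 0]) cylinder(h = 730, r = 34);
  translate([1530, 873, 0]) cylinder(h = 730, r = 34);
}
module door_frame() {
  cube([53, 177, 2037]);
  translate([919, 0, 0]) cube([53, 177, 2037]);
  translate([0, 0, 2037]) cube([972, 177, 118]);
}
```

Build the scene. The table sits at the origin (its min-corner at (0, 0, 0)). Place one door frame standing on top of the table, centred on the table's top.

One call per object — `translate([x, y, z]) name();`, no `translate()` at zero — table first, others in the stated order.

table();
translate([323, 392, 760]) door_frame();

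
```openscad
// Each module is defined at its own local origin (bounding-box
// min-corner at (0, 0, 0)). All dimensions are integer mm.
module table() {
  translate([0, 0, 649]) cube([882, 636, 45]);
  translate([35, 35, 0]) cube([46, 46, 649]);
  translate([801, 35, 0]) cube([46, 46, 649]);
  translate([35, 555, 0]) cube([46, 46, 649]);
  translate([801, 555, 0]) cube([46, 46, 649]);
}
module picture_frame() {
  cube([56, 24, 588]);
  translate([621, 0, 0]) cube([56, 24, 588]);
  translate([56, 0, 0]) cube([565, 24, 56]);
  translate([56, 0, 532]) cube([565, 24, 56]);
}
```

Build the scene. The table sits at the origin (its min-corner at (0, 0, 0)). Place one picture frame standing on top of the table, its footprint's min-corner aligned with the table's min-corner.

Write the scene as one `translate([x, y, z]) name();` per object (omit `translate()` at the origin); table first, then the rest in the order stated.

table();
translate([0, 0, 694]) picture_frame();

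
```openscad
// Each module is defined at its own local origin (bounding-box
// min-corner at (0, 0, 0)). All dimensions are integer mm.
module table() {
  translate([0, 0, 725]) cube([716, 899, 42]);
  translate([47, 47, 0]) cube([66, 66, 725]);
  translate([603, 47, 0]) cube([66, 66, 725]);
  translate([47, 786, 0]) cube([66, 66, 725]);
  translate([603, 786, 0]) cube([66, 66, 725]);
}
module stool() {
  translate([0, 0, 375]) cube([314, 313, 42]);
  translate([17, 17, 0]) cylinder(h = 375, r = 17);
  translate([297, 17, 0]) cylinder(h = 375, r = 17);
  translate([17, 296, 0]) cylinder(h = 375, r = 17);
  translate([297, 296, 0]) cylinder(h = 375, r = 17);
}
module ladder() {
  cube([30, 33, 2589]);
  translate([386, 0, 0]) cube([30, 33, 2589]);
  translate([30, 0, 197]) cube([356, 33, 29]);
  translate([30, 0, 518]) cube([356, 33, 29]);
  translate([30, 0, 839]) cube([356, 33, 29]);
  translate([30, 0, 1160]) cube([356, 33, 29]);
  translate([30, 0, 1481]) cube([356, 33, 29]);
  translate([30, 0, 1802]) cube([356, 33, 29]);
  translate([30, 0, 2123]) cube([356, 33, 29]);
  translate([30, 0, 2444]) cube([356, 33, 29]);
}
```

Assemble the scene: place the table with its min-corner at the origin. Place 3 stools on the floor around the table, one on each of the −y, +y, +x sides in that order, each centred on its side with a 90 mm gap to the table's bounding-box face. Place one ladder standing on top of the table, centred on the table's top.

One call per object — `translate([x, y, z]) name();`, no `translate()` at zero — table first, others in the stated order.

table();
translate([201, -403, 0]) stool();
translate([201, 989, 0]) stool();
translate([806, 293, 0]) stool();
translate([150, 433, 767]) ladder();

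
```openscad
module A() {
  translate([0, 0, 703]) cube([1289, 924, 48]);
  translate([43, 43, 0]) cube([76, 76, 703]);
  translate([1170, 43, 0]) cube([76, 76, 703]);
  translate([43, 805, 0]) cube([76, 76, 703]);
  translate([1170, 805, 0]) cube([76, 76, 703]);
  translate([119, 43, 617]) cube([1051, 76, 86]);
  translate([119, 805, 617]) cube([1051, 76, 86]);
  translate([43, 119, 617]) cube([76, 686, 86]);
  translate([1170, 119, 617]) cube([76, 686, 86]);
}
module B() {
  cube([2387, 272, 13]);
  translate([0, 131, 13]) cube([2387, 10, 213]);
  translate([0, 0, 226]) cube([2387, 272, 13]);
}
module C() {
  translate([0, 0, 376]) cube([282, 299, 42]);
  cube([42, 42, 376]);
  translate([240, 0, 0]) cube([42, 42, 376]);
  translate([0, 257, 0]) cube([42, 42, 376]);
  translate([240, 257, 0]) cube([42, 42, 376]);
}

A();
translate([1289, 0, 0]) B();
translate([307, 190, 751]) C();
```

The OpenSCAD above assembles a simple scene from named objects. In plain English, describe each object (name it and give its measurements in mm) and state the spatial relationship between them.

A is a table with a 1289×924 mm rectangular top, 48 mm thick, top surface at z = 751 mm, supported by four 76×76 mm square legs, each inset 43 mm from the nearest pair of top edges, running from the floor. Four apron rails, 76 mm thick and 86 mm tall, run between adjacent legs with their top edges flush with the underside of the top and their outer faces flush with the legs' outer faces.

B is an I-beam lying along x, 2387 mm long. Overall section height 239 mm. Two flanges 272 mm wide (y) and 13 mm thick, one on the floor and one at the top; a web 10 mm thick runs between them, centred on the flange width.

C is a four-legged stool. The seat is 282×299 mm, 42 mm thick, top at z = 418 mm. It stands on four square legs, each 42×42 mm in cross-section, from z = 0 to the seat underside, each flush with a corner of the seat.

The I-beam is against the table's +x side, with their −y faces flush. The stool is on top of the table.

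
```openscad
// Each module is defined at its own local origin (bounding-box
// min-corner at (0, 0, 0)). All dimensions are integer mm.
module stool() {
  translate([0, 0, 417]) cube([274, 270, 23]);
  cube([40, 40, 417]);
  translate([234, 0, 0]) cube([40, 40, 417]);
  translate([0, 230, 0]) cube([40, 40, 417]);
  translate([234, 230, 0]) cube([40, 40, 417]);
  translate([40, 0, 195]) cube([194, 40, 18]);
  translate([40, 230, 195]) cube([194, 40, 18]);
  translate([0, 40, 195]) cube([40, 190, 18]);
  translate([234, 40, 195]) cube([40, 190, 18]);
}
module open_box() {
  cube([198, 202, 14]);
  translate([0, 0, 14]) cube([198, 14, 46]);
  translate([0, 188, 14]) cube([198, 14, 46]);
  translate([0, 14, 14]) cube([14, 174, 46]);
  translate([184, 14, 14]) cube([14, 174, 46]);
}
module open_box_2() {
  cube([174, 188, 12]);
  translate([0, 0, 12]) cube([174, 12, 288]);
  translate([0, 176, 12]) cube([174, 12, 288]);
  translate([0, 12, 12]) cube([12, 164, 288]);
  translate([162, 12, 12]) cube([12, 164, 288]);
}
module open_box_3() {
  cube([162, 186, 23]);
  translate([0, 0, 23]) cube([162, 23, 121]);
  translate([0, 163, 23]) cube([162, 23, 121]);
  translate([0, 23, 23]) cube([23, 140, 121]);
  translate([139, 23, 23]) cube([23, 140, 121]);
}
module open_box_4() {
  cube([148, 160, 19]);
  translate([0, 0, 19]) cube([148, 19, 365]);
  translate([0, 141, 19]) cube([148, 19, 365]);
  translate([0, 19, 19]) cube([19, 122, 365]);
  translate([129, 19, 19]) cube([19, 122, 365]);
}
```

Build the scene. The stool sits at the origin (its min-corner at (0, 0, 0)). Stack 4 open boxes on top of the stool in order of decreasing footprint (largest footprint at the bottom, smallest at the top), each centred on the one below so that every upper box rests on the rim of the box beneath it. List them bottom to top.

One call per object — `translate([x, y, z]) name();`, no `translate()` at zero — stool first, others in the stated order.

stool();
translate([38, 34, 440]) open_box();
translate([50, 41, 500]) open_box_2();
translate([56, 42, 800]) open_box_3();
translate([63, 55, 944]) open_box_4();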